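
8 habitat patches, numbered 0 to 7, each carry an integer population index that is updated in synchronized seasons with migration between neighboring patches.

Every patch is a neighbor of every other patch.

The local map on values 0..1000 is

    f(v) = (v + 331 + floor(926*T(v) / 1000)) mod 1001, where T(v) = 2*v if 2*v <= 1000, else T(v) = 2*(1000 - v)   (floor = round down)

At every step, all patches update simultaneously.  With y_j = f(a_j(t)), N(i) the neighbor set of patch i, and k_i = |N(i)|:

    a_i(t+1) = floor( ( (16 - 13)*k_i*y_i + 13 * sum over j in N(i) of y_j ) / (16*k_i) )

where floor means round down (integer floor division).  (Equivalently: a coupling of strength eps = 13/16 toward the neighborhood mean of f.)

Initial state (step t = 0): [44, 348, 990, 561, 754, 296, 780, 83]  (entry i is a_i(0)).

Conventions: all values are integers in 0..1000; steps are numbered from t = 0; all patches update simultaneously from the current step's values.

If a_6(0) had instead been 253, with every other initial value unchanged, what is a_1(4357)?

Answer: a_1(4357) = 636
Key observation: The state at step 16, [640, 640, 640, 640, 640, 640, 640, 640], reappears at step 18: the system is in a cycle of period 2 from step 16 on.  Therefore the state at step 4357 equals the state at step 16 + ((4357 - 16) mod 2) = 17, which is [636, 636, 636, 636, 636, 636, 636, 636].

Derivation:
t=0: [44, 348, 990, 561, 754, 296, 253, 83]
t=1: [398, 388, 389, 416, 404, 378, 369, 406]
t=2: [452, 450, 450, 456, 454, 448, 446, 454]
t=3: [616, 616, 616, 617, 616, 615, 615, 616]
t=4: [657, 657, 657, 657, 657, 657, 657, 657]
t=5: [622, 622, 622, 622, 622, 622, 622, 622]
t=6: [652, 652, 652, 652, 652, 652, 652, 652]
t=7: [626, 626, 626, 626, 626, 626, 626, 626]
t=8: [648, 648, 648, 648, 648, 648, 648, 648]
t=9: [629, 629, 629, 629, 629, 629, 629, 629]
t=10: [646, 646, 646, 646, 646, 646, 646, 646]
t=11: [631, 631, 631, 631, 631, 631, 631, 631]
t=12: [644, 644, 644, 644, 644, 644, 644, 644]
t=13: [633, 633, 633, 633, 633, 633, 633, 633]
t=14: [642, 642, 642, 642, 642, 642, 642, 642]
t=15: [635, 635, 635, 635, 635, 635, 635, 635]
t=16: [640, 640, 640, 640, 640, 640, 640, 640]
t=17: [636, 636, 636, 636, 636, 636, 636, 636]
t=18: [640, 640, 640, 640, 640, 640, 640, 640]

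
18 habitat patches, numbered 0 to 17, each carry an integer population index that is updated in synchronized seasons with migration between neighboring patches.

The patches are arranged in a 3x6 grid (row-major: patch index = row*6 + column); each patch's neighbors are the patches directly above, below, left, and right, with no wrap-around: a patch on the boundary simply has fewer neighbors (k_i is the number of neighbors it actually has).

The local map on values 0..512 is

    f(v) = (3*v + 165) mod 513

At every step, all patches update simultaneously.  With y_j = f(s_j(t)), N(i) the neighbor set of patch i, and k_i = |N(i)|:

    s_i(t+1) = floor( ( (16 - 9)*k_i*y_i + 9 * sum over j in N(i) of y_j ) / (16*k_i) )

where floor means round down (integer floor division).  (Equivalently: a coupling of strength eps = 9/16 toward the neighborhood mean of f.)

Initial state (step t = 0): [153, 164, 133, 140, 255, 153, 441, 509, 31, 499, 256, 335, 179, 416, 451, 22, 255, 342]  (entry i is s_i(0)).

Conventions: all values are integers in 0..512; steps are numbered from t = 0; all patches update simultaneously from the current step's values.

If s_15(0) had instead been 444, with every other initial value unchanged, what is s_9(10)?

Answer: s_9(10) = 148
Key observation: This trace re-runs the system from the modified initial state.

Derivation:
t=0: [153, 164, 133, 140, 255, 153, 441, 509, 31, 499, 256, 335, 179, 416, 451, 444, 255, 342]
t=1: [219, 122, 111, 142, 295, 206, 287, 242, 228, 225, 338, 193, 321, 325, 424, 399, 380, 229]
t=2: [140, 230, 298, 193, 104, 189, 147, 231, 373, 270, 188, 243, 76, 216, 327, 337, 277, 291]
t=3: [153, 234, 170, 283, 333, 337, 192, 290, 247, 322, 348, 250, 282, 292, 185, 265, 282, 248]
t=4: [212, 207, 304, 295, 216, 217, 215, 143, 239, 260, 240, 312, 286, 140, 250, 347, 410, 426]
t=5: [286, 198, 147, 157, 262, 238, 294, 177, 297, 321, 328, 237, 326, 217, 292, 304, 343, 307]
t=6: [298, 255, 115, 172, 306, 385, 161, 164, 68, 90, 204, 261, 142, 191, 78, 75, 117, 175]
t=7: [169, 311, 402, 261, 161, 267, 106, 224, 370, 357, 246, 328, 135, 214, 359, 327, 157, 200]
t=8: [225, 186, 292, 319, 298, 270, 312, 296, 262, 259, 253, 259, 243, 240, 218, 155, 196, 179]
t=9: [223, 161, 146, 131, 196, 332, 170, 165, 300, 337, 338, 386, 292, 296, 307, 234, 239, 270]
t=10: [223, 163, 80, 109, 167, 210, 161, 115, 79, 148, 215, 270, 59, 53, 105, 263, 343, 389]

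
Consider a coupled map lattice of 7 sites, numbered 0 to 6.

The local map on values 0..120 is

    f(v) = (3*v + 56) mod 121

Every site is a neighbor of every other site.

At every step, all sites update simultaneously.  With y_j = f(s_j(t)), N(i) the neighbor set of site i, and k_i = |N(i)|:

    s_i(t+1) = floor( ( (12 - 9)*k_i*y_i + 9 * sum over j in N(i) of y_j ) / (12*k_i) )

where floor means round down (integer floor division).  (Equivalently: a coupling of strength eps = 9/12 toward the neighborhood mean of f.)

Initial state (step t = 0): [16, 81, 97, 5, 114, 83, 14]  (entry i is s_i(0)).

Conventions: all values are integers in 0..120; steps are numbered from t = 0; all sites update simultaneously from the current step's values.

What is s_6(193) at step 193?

Answer: s_6(193) = 56
Key observation: The state at step 3, [56, 55, 56, 56, 55, 56, 56], reappears at step 8: the system is in a cycle of period 5 from step 3 on.  Therefore the state at step 193 equals the state at step 3 + ((193 - 3) mod 5) = 3, which is [56, 55, 56, 56, 55, 56, 56].

Derivation:
t=0: [16, 81, 97, 5, 114, 83, 14]
t=1: [79, 73, 79, 75, 71, 74, 78]
t=2: [42, 39, 42, 40, 39, 40, 41]
t=3: [56, 55, 56, 56, 55, 56, 56]
t=4: [102, 101, 102, 102, 101, 102, 102]
t=5: [119, 118, 119, 119, 118, 119, 119]
t=6: [49, 48, 49, 49, 48, 49, 49]
t=7: [81, 80, 81, 81, 80, 81, 81]
t=8: [56, 55, 56, 56, 55, 56, 56]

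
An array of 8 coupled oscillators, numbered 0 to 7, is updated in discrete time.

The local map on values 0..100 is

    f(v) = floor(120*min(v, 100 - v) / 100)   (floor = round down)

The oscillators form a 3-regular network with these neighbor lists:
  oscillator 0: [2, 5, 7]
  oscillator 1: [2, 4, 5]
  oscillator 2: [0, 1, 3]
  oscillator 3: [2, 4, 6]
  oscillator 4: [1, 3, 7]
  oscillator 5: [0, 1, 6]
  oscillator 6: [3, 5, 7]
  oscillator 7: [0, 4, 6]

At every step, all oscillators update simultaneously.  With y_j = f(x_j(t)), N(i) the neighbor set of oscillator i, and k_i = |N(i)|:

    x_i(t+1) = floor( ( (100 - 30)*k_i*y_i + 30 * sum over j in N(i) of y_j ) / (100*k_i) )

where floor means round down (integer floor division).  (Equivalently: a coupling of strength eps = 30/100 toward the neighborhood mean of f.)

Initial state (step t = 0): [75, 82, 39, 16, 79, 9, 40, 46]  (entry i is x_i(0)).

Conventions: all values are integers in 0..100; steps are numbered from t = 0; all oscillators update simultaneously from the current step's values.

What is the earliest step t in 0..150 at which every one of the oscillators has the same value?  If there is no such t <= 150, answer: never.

Answer: never
Key observation: The state at step 9 reappears at step 11 — the system is in a cycle of period 2 from step 9 on.  No step 0..11 is synchronized, and the cycle repeats forever, so no step up to 150 (or ever) has all oscillators equal.

Derivation:
t=0: [75, 82, 39, 16, 79, 9, 40, 46]  (not all equal)
t=1: [32, 22, 39, 25, 27, 16, 42, 48]  (not all equal)
t=2: [38, 27, 41, 33, 33, 24, 45, 51]  (not all equal)
t=3: [45, 34, 45, 41, 40, 32, 50, 54]  (not all equal)
t=4: [52, 42, 52, 50, 48, 42, 56, 54]  (not all equal)
t=5: [56, 51, 56, 58, 56, 50, 52, 55]  (not all equal)
t=6: [53, 57, 52, 51, 52, 58, 56, 53]  (not all equal)
t=7: [55, 52, 56, 57, 56, 50, 52, 55]  (not all equal)
t=8: [54, 56, 52, 51, 52, 58, 56, 54]  (not all equal)
t=9: [54, 52, 56, 57, 56, 50, 52, 54]  (not all equal)
t=10: [55, 56, 52, 51, 52, 58, 56, 54]  (not all equal)
t=11: [54, 52, 56, 57, 56, 50, 52, 54]  (not all equal)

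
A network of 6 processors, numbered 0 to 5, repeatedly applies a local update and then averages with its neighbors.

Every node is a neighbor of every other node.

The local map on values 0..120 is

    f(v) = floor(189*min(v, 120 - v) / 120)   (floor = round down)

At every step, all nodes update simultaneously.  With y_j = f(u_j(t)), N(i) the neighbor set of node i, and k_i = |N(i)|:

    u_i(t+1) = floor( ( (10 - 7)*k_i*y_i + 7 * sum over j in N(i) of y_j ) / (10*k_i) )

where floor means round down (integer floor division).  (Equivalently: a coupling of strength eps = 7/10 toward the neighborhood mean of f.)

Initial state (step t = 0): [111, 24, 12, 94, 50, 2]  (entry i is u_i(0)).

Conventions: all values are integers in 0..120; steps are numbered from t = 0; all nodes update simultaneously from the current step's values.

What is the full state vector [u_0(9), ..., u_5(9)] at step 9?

Simulating step by step:
t=0: [111, 24, 12, 94, 50, 2]
t=1: [28, 32, 29, 33, 39, 27]
t=2: [48, 49, 48, 49, 50, 47]
t=3: [75, 76, 75, 76, 76, 75]
t=4: [69, 69, 69, 69, 69, 69]
t=5: [80, 80, 80, 80, 80, 80]
t=6: [63, 63, 63, 63, 63, 63]
t=7: [89, 89, 89, 89, 89, 89]
t=8: [48, 48, 48, 48, 48, 48]
t=9: [75, 75, 75, 75, 75, 75]

Answer: [75, 75, 75, 75, 75, 75]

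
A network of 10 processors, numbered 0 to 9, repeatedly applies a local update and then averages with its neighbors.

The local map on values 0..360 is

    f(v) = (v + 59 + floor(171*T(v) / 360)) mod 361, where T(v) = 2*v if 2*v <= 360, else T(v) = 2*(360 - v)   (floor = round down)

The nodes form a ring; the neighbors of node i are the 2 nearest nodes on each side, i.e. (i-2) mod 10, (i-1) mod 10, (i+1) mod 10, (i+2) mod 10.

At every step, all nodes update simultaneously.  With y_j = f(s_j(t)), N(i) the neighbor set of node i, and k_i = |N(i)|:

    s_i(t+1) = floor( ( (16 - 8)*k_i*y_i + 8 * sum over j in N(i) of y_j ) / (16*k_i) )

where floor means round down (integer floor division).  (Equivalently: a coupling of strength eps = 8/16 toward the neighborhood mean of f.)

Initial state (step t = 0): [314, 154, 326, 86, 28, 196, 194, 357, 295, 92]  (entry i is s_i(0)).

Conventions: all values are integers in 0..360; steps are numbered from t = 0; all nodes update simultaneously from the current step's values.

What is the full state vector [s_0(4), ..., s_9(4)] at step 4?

Simulating step by step:
t=0: [314, 154, 326, 86, 28, 196, 194, 357, 295, 92]
t=1: [115, 251, 122, 185, 104, 80, 58, 77, 76, 184]
t=2: [217, 110, 228, 127, 222, 193, 197, 184, 192, 118]
t=3: [107, 223, 110, 206, 82, 81, 49, 79, 79, 197]
t=4: [206, 105, 209, 119, 195, 187, 184, 185, 191, 117]

Answer: [206, 105, 209, 119, 195, 187, 184, 185, 191, 117]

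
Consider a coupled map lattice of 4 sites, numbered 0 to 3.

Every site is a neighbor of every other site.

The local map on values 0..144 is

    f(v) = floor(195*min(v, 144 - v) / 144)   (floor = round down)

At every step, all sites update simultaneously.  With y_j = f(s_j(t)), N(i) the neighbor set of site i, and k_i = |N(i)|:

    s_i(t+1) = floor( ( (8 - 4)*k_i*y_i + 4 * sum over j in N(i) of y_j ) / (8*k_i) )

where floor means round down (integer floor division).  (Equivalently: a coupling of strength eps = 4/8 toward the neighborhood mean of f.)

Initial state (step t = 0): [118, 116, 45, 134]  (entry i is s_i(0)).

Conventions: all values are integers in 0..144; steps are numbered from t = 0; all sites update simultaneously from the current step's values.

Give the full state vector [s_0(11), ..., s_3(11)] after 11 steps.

Simulating step by step:
t=0: [118, 116, 45, 134]
t=1: [35, 36, 44, 28]
t=2: [47, 47, 51, 44]
t=3: [63, 63, 65, 62]
t=4: [85, 85, 86, 84]
t=5: [79, 79, 78, 79]
t=6: [88, 88, 88, 88]
t=7: [75, 75, 75, 75]
t=8: [93, 93, 93, 93]
t=9: [69, 69, 69, 69]
t=10: [93, 93, 93, 93]
t=11: [69, 69, 69, 69]

Answer: [69, 69, 69, 69]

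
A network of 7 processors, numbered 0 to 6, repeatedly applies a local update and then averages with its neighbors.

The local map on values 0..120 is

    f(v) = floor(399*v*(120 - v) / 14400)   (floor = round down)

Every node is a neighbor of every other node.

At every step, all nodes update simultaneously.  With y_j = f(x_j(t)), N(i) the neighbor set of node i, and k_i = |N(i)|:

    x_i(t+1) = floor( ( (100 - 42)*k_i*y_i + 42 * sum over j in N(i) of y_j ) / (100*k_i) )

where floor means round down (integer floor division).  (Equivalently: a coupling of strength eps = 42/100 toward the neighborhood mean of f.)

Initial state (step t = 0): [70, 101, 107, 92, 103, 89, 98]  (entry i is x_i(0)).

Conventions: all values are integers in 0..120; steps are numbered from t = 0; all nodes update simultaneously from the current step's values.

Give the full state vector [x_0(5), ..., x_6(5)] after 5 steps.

Simulating step by step:
t=0: [70, 101, 107, 92, 103, 89, 98]
t=1: [79, 57, 50, 67, 55, 69, 60]
t=2: [92, 97, 96, 97, 97, 96, 97]
t=3: [67, 61, 63, 61, 61, 63, 61]
t=4: [98, 98, 98, 98, 98, 98, 98]
t=5: [59, 59, 59, 59, 59, 59, 59]

Answer: [59, 59, 59, 59, 59, 59, 59]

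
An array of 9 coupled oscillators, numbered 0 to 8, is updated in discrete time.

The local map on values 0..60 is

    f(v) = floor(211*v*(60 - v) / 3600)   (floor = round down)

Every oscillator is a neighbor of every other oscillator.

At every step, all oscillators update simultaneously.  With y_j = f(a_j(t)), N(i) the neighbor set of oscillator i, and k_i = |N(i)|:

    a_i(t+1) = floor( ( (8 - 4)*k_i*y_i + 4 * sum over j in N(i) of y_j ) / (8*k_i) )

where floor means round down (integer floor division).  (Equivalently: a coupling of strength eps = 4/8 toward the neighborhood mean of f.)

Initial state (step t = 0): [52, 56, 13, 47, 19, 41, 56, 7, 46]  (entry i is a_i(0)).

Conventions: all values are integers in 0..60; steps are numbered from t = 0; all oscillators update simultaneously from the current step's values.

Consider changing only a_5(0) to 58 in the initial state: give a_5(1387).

Answer: a_5(1387) = 26
Key observation: The state at step 4, [51, 51, 51, 51, 51, 51, 51, 51, 51], reappears at step 6: the system is in a cycle of period 2 from step 4 on.  Therefore the state at step 1387 equals the state at step 4 + ((1387 - 4) mod 2) = 5, which is [26, 26, 26, 26, 26, 26, 26, 26, 26].

Derivation:
t=0: [52, 56, 13, 47, 19, 58, 56, 7, 46]
t=1: [24, 20, 29, 29, 34, 16, 20, 23, 30]
t=2: [49, 47, 50, 50, 49, 45, 47, 48, 50]
t=3: [31, 33, 30, 30, 31, 35, 33, 32, 30]
t=4: [51, 51, 51, 51, 51, 51, 51, 51, 51]
t=5: [26, 26, 26, 26, 26, 26, 26, 26, 26]
t=6: [51, 51, 51, 51, 51, 51, 51, 51, 51]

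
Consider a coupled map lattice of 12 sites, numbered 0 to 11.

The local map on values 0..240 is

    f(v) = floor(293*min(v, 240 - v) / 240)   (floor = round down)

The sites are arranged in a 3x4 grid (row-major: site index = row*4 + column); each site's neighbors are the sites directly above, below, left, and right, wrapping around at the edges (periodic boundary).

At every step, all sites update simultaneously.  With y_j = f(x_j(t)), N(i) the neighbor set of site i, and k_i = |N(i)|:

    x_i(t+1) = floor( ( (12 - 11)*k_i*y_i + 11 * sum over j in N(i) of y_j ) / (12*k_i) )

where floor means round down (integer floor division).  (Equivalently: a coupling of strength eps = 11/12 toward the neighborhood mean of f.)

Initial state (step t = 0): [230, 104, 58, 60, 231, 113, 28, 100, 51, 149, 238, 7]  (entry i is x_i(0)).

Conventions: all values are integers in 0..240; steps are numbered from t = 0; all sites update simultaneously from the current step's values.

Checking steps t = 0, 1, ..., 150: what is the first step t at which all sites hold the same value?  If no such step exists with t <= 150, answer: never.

Answer: 13
Key observation: Synchronization is absorbing here: once all sites are equal they stay equal, and step 13 is the first all-equal step.

Derivation:
t=0: [230, 104, 58, 60, 231, 113, 28, 100, 51, 149, 238, 7]  (not all equal)
t=1: [63, 86, 59, 54, 77, 75, 78, 38, 37, 84, 51, 60]  (not all equal)
t=2: [76, 86, 80, 66, 66, 98, 70, 78, 82, 77, 83, 56]  (not all equal)
t=3: [91, 100, 92, 87, 99, 93, 101, 79, 84, 105, 87, 91]  (not all equal)
t=4: [112, 116, 114, 107, 106, 122, 108, 113, 116, 112, 117, 103]  (not all equal)
t=5: [135, 138, 136, 133, 138, 135, 139, 129, 132, 141, 133, 136]  (not all equal)
t=6: [127, 125, 126, 128, 129, 123, 129, 126, 125, 127, 124, 131]  (not all equal)
t=7: [137, 138, 138, 136, 139, 137, 139, 135, 135, 140, 136, 138]  (not all equal)
t=8: [125, 124, 124, 125, 126, 123, 125, 124, 123, 125, 123, 126]  (not all equal)
t=9: [140, 140, 140, 140, 141, 140, 141, 139, 139, 141, 140, 141]  (not all equal)
t=10: [121, 121, 121, 121, 122, 120, 122, 120, 120, 122, 120, 122]  (not all equal)
t=11: [145, 145, 145, 145, 145, 144, 145, 144, 144, 145, 144, 145]  (not all equal)
t=12: [115, 115, 115, 115, 116, 115, 116, 115, 115, 116, 115, 116]  (not all equal)
t=13: [140, 140, 140, 140, 140, 140, 140, 140, 140, 140, 140, 140]  (all equal)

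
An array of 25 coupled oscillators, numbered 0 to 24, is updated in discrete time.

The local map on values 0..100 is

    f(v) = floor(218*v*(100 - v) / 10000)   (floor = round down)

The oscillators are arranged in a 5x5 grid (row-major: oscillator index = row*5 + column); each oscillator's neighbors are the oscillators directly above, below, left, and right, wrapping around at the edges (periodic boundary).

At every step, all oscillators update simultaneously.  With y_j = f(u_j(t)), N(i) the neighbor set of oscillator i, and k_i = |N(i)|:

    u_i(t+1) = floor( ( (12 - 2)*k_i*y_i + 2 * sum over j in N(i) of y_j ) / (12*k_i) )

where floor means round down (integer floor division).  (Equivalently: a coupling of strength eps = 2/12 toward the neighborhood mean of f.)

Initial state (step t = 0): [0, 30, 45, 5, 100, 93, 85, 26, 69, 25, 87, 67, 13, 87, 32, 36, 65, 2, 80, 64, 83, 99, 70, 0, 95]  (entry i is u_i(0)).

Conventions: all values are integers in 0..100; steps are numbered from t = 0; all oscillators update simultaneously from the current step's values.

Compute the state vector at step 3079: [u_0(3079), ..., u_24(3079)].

Answer: [54, 54, 54, 54, 54, 54, 54, 54, 54, 54, 54, 54, 54, 54, 54, 54, 54, 54, 54, 54, 54, 54, 54, 54, 54]
Key observation: The state at step 6, [54, 54, 54, 54, 54, 54, 54, 54, 54, 54, 54, 54, 54, 54, 54, 54, 54, 54, 54, 54, 54, 54, 54, 54, 54], reappears at step 7: the system is in a cycle of period 1 from step 6 on.  Therefore the state at step 3079 equals the state at step 6 + ((3079 - 6) mod 1) = 6, which is [54, 54, 54, 54, 54, 54, 54, 54, 54, 54, 54, 54, 54, 54, 54, 54, 54, 54, 54, 54, 54, 54, 54, 54, 54].

Derivation:
t=0: [0, 30, 45, 5, 100, 93, 85, 26, 69, 25, 87, 67, 13, 87, 32, 36, 65, 2, 80, 64, 83, 99, 70, 0, 95]
t=1: [3, 40, 50, 12, 2, 15, 28, 40, 43, 37, 26, 45, 24, 26, 44, 48, 45, 9, 31, 47, 27, 8, 39, 4, 11]
t=2: [10, 48, 52, 24, 7, 28, 43, 51, 51, 47, 41, 51, 39, 42, 51, 52, 50, 22, 43, 52, 39, 21, 46, 12, 22]
t=3: [22, 51, 53, 38, 17, 43, 52, 53, 53, 51, 51, 53, 50, 53, 53, 53, 52, 39, 51, 53, 48, 38, 51, 26, 36]
t=4: [38, 53, 53, 49, 33, 52, 53, 54, 53, 52, 53, 54, 53, 54, 54, 54, 53, 51, 53, 53, 53, 51, 53, 42, 49]
t=5: [51, 53, 54, 53, 48, 53, 54, 54, 54, 53, 54, 54, 54, 54, 54, 54, 54, 54, 53, 54, 53, 54, 53, 53, 53]
t=6: [54, 54, 54, 54, 54, 54, 54, 54, 54, 54, 54, 54, 54, 54, 54, 54, 54, 54, 54, 54, 54, 54, 54, 54, 54]
t=7: [54, 54, 54, 54, 54, 54, 54, 54, 54, 54, 54, 54, 54, 54, 54, 54, 54, 54, 54, 54, 54, 54, 54, 54, 54]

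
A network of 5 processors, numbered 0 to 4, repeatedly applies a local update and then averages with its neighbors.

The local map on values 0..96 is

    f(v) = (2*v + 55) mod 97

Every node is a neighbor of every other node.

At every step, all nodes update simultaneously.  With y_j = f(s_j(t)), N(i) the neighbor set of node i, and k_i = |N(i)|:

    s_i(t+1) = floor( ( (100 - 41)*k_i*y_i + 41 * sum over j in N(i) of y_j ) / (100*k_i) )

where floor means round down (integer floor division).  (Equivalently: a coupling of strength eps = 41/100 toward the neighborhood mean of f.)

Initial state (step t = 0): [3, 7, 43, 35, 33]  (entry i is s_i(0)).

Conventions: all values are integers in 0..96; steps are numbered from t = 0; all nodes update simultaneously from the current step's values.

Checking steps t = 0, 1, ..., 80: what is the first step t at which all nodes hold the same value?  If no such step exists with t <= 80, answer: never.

Simulating step by step:
t=0: [3, 7, 43, 35, 33]  (not all equal)
t=1: [52, 56, 44, 36, 34]  (not all equal)
t=2: [54, 58, 46, 38, 36]  (not all equal)
t=3: [58, 62, 50, 42, 40]  (not all equal)
t=4: [66, 70, 58, 50, 48]  (not all equal)
t=5: [72, 28, 64, 56, 54]  (not all equal)
t=6: [27, 31, 66, 58, 56]  (not all equal)
t=7: [33, 37, 71, 63, 61]  (not all equal)
t=8: [34, 38, 24, 63, 61]  (not all equal)
t=9: [36, 40, 26, 64, 62]  (not all equal)
t=10: [39, 43, 30, 67, 65]  (not all equal)
t=11: [46, 49, 37, 73, 71]  (not all equal)
t=12: [39, 42, 30, 18, 16]  (not all equal)
t=13: [45, 48, 36, 72, 70]  (not all equal)
t=14: [37, 40, 28, 16, 14]  (not all equal)
t=15: [41, 44, 32, 68, 66]  (not all equal)
t=16: [49, 52, 40, 75, 73]  (not all equal)
t=17: [45, 48, 36, 23, 21]  (not all equal)
t=18: [37, 40, 28, 15, 13]  (not all equal)
t=19: [41, 44, 32, 67, 65]  (not all equal)
t=20: [49, 51, 40, 74, 72]  (not all equal)
t=21: [44, 46, 35, 21, 19]  (not all equal)
t=22: [44, 46, 35, 22, 67]  (not all equal)
t=23: [44, 46, 35, 23, 67]  (not all equal)
t=24: [44, 46, 36, 24, 67]  (not all equal)
t=25: [45, 47, 37, 25, 67]  (not all equal)
t=26: [47, 49, 39, 27, 68]  (not all equal)
t=27: [50, 52, 43, 31, 71]  (not all equal)
t=28: [47, 49, 40, 28, 20]  (not all equal)
t=29: [51, 53, 44, 32, 72]  (not all equal)
t=30: [49, 51, 42, 30, 22]  (not all equal)
t=31: [45, 47, 38, 27, 19]  (not all equal)
t=32: [47, 49, 41, 30, 69]  (not all equal)
t=33: [52, 54, 46, 35, 73]  (not all equal)
t=34: [52, 54, 46, 35, 25]  (not all equal)
t=35: [52, 54, 46, 35, 25]  (not all equal)

Answer: never
Key observation: The state at step 34 reappears at step 35 — the system is in a cycle of period 1 from step 34 on.  No step 0..35 is synchronized, and the cycle repeats forever, so no step up to 80 (or ever) has all nodes equal.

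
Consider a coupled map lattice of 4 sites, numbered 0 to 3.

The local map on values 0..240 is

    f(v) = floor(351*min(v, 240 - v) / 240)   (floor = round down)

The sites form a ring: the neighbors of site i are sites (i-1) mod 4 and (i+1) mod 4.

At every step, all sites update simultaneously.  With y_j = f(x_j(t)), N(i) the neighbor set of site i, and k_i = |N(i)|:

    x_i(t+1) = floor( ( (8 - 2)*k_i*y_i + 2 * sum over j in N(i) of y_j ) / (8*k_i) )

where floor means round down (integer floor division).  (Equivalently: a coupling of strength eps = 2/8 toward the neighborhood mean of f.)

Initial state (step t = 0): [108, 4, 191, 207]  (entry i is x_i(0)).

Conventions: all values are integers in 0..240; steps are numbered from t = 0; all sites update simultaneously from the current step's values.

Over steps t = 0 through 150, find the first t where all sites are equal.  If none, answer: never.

Answer: never
Key observation: The state at step 35 reappears at step 45 — the system is in a cycle of period 10 from step 35 on.  No step 0..45 is synchronized, and the cycle repeats forever, so no step up to 150 (or ever) has all sites equal.

Derivation:
t=0: [108, 4, 191, 207]  (not all equal)
t=1: [124, 32, 59, 64]  (not all equal)
t=2: [144, 66, 81, 101]  (not all equal)
t=3: [135, 104, 118, 142]  (not all equal)
t=4: [151, 154, 165, 147]  (not all equal)
t=5: [130, 123, 114, 131]  (not all equal)
t=6: [161, 169, 165, 160]  (not all equal)
t=7: [113, 105, 109, 115]  (not all equal)
t=8: [163, 155, 159, 166]  (not all equal)
t=9: [113, 121, 117, 109]  (not all equal)
t=10: [165, 172, 169, 161]  (not all equal)
t=11: [108, 100, 104, 112]  (not all equal)
t=12: [156, 148, 152, 160]  (not all equal)
t=13: [122, 131, 127, 119]  (not all equal)
t=14: [170, 161, 165, 172]  (not all equal)
t=15: [103, 112, 108, 100]  (not all equal)
t=16: [151, 160, 156, 147]  (not all equal)
t=17: [129, 119, 123, 133]  (not all equal)
t=18: [162, 172, 169, 158]  (not all equal)
t=19: [112, 101, 104, 116]  (not all equal)
t=20: [161, 149, 153, 166]  (not all equal)
t=21: [116, 130, 125, 111]  (not all equal)
t=22: [167, 162, 166, 163]  (not all equal)
t=23: [107, 112, 109, 110]  (not all equal)
t=24: [157, 161, 159, 159]  (not all equal)
t=25: [119, 116, 117, 118]  (not all equal)
t=26: [173, 169, 170, 172]  (not all equal)
t=27: [98, 102, 101, 99]  (not all equal)
t=28: [143, 148, 146, 144]  (not all equal)
t=29: [140, 135, 137, 139]  (not all equal)
t=30: [147, 151, 150, 147]  (not all equal)
t=31: [135, 130, 131, 135]  (not all equal)
t=32: [153, 159, 158, 153]  (not all equal)
t=33: [125, 119, 119, 126]  (not all equal)
t=34: [168, 173, 173, 167]  (not all equal)
t=35: [104, 98, 98, 104]  (not all equal)
t=36: [150, 144, 144, 150]  (not all equal)
t=37: [132, 138, 138, 132]  (not all equal)
t=38: [156, 150, 150, 156]  (not all equal)
t=39: [123, 129, 129, 123]  (not all equal)
t=40: [169, 163, 163, 169]  (not all equal)
t=41: [104, 110, 110, 104]  (not all equal)
t=42: [153, 159, 159, 153]  (not all equal)
t=43: [125, 119, 119, 125]  (not all equal)
t=44: [168, 173, 173, 168]  (not all equal)
t=45: [104, 98, 98, 104]  (not all equal)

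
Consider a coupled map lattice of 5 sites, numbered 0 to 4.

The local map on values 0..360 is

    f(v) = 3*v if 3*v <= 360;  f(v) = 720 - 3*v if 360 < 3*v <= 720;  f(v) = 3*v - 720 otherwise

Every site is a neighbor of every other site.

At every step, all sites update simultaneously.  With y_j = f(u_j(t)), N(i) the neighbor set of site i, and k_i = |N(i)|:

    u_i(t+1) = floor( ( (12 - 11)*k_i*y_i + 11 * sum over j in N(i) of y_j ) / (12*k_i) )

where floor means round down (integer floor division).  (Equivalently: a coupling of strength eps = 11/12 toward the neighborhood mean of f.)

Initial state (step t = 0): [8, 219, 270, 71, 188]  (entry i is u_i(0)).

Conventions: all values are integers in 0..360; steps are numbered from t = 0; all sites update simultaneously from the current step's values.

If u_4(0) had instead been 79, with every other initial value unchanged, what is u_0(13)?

Answer: u_0(13) = 36
Key observation: This trace re-runs the system from the modified initial state.

Derivation:
t=0: [8, 219, 270, 71, 79]
t=1: [140, 134, 130, 112, 109]
t=2: [325, 322, 321, 320, 321]
t=3: [244, 245, 245, 246, 245]
t=4: [15, 15, 15, 14, 15]
t=5: [44, 44, 44, 44, 44]
t=6: [132, 132, 132, 132, 132]
t=7: [324, 324, 324, 324, 324]
t=8: [252, 252, 252, 252, 252]
t=9: [36, 36, 36, 36, 36]
t=10: [108, 108, 108, 108, 108]
t=11: [324, 324, 324, 324, 324]
t=12: [252, 252, 252, 252, 252]
t=13: [36, 36, 36, 36, 36]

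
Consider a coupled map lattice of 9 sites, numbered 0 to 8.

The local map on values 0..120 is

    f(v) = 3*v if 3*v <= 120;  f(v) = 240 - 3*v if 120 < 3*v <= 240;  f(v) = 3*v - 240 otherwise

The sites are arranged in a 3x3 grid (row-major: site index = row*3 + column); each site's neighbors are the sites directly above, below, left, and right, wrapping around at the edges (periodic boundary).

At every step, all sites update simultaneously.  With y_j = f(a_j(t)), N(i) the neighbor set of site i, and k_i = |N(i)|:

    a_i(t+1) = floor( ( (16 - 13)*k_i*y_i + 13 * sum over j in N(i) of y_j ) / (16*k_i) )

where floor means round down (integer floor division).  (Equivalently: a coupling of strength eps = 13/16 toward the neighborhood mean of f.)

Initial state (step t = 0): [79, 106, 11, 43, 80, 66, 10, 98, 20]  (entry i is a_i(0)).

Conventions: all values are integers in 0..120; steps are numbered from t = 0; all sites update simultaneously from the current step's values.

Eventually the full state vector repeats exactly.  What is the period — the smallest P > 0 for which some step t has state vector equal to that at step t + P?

Simulating step by step:
t=0: [79, 106, 11, 43, 80, 66, 10, 98, 20]
t=1: [51, 32, 43, 36, 57, 49, 51, 44, 43]
t=2: [97, 94, 99, 88, 95, 98, 100, 93, 101]
t=3: [46, 46, 53, 47, 40, 48, 47, 49, 54]
t=4: [96, 99, 91, 103, 101, 94, 94, 98, 89]
t=5: [49, 50, 41, 52, 56, 46, 48, 48, 39]
t=6: [96, 93, 103, 89, 89, 98, 97, 94, 105]
t=7: [46, 45, 56, 41, 37, 50, 48, 46, 57]
t=8: [98, 98, 87, 102, 104, 91, 97, 96, 86]
t=9: [49, 49, 36, 55, 54, 42, 47, 48, 34]
t=10: [93, 93, 101, 92, 91, 95, 92, 93, 103]
t=11: [42, 42, 50, 37, 38, 49, 43, 43, 50]
t=12: [107, 108, 100, 108, 108, 99, 107, 107, 99]
t=13: [77, 77, 67, 77, 77, 68, 76, 77, 67]
t=14: [15, 15, 26, 15, 14, 26, 15, 15, 26]
t=15: [51, 51, 64, 51, 51, 63, 51, 51, 64]
t=16: [79, 79, 64, 79, 79, 64, 79, 79, 64]
t=17: [12, 12, 29, 12, 12, 29, 12, 12, 29]
t=18: [46, 46, 66, 46, 46, 66, 46, 46, 66]
t=19: [89, 89, 66, 89, 89, 66, 89, 89, 66]
t=20: [30, 30, 35, 30, 30, 35, 30, 30, 35]
t=21: [93, 93, 98, 93, 93, 98, 93, 93, 98]
t=22: [42, 42, 47, 42, 42, 47, 42, 42, 47]
t=23: [110, 110, 105, 110, 110, 105, 110, 110, 105]
t=24: [86, 86, 81, 86, 86, 81, 86, 86, 81]
t=25: [14, 14, 9, 14, 14, 9, 14, 14, 9]
t=26: [38, 38, 33, 38, 38, 33, 38, 38, 33]
t=27: [110, 110, 105, 110, 110, 105, 110, 110, 105]

Answer: 4
Key observation: The state at step 23, [110, 110, 105, 110, 110, 105, 110, 110, 105], reappears at step 27 — and no state repeats earlier — so the cycle the system enters has period 4.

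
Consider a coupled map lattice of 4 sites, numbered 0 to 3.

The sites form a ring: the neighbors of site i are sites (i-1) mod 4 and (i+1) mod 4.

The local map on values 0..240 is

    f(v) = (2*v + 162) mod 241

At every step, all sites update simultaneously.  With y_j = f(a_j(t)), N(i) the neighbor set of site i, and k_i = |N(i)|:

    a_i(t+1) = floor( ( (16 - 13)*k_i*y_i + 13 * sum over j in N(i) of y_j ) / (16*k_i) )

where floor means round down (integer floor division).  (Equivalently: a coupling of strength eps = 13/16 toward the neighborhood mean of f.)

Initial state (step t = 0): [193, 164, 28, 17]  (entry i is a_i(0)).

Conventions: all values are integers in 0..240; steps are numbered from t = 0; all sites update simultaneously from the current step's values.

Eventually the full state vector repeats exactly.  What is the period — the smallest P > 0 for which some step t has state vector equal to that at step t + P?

Simulating step by step:
t=0: [193, 164, 28, 17]
t=1: [95, 116, 123, 152]
t=2: [174, 141, 184, 155]
t=3: [181, 68, 185, 74]
t=4: [59, 48, 60, 50]
t=5: [22, 35, 23, 36]
t=6: [227, 211, 228, 212]
t=7: [108, 128, 109, 129]
t=8: [170, 145, 170, 145]
t=9: [175, 55, 175, 55]
t=10: [30, 30, 30, 30]
t=11: [222, 222, 222, 222]
t=12: [124, 124, 124, 124]
t=13: [169, 169, 169, 169]
t=14: [18, 18, 18, 18]
t=15: [198, 198, 198, 198]
t=16: [76, 76, 76, 76]
t=17: [73, 73, 73, 73]
t=18: [67, 67, 67, 67]
t=19: [55, 55, 55, 55]
t=20: [31, 31, 31, 31]
t=21: [224, 224, 224, 224]
t=22: [128, 128, 128, 128]
t=23: [177, 177, 177, 177]
t=24: [34, 34, 34, 34]
t=25: [230, 230, 230, 230]
t=26: [140, 140, 140, 140]
t=27: [201, 201, 201, 201]
t=28: [82, 82, 82, 82]
t=29: [85, 85, 85, 85]
t=30: [91, 91, 91, 91]
t=31: [103, 103, 103, 103]
t=32: [127, 127, 127, 127]
t=33: [175, 175, 175, 175]
t=34: [30, 30, 30, 30]

Answer: 24
Key observation: The state at step 10, [30, 30, 30, 30], reappears at step 34 — and no state repeats earlier — so the cycle the system enters has period 24.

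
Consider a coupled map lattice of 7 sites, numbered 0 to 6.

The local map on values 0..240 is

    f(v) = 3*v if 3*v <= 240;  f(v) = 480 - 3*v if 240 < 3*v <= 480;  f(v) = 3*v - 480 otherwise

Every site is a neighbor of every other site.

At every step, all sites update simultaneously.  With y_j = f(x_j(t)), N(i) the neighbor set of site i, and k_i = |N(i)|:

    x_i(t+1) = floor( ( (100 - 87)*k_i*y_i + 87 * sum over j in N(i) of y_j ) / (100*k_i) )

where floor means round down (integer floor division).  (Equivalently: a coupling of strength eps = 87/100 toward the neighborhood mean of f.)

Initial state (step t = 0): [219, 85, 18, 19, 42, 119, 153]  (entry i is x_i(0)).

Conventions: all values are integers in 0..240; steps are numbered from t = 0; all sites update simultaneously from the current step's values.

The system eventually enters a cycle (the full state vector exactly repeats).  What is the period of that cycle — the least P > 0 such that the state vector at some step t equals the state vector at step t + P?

Simulating step by step:
t=0: [219, 85, 18, 19, 42, 119, 153]
t=1: [110, 110, 112, 112, 111, 111, 113]
t=2: [146, 146, 146, 146, 146, 146, 146]
t=3: [42, 42, 42, 42, 42, 42, 42]
t=4: [126, 126, 126, 126, 126, 126, 126]
t=5: [102, 102, 102, 102, 102, 102, 102]
t=6: [174, 174, 174, 174, 174, 174, 174]
t=7: [42, 42, 42, 42, 42, 42, 42]

Answer: 4
Key observation: The state at step 3, [42, 42, 42, 42, 42, 42, 42], reappears at step 7 — and no state repeats earlier — so the cycle the system enters has period 4.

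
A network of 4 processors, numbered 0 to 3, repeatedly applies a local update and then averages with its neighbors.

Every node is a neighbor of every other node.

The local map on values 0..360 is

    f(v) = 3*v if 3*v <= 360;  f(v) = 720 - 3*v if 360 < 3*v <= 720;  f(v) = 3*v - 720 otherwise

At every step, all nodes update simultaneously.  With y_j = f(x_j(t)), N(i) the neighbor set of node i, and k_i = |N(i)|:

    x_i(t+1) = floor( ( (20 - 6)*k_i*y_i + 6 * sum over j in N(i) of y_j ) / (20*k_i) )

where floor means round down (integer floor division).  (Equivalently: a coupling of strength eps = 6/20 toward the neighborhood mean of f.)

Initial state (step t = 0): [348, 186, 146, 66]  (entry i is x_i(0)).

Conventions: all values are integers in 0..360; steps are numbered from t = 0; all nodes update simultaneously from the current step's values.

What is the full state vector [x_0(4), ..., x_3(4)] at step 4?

Simulating step by step:
t=0: [348, 186, 146, 66]
t=1: [291, 193, 265, 215]
t=2: [136, 129, 89, 89]
t=3: [305, 317, 278, 278]
t=4: [182, 204, 133, 133]

Answer: [182, 204, 133, 133]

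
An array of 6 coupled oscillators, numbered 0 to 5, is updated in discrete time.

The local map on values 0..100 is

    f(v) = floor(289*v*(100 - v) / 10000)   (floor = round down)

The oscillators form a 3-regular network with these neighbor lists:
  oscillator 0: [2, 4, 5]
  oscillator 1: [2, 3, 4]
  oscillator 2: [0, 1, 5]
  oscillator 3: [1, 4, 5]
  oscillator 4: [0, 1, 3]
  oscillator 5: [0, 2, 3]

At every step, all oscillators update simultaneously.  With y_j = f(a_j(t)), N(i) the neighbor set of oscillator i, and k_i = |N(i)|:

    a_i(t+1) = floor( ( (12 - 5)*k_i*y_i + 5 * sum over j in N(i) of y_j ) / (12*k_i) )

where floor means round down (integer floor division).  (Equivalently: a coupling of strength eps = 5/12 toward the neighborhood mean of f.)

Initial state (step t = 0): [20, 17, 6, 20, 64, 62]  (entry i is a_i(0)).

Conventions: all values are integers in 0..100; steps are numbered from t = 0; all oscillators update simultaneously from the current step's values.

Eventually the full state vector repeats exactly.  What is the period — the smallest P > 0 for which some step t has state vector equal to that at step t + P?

Answer: 2
Key observation: The state at step 6, [67, 67, 67, 67, 67, 67], reappears at step 8 — and no state repeats earlier — so the cycle the system enters has period 2.

Derivation:
t=0: [20, 17, 6, 20, 64, 62]
t=1: [47, 41, 30, 51, 56, 54]
t=2: [69, 68, 64, 71, 70, 69]
t=3: [61, 61, 64, 59, 60, 61]
t=4: [67, 68, 66, 68, 68, 67]
t=5: [63, 62, 63, 62, 62, 63]
t=6: [67, 67, 67, 67, 67, 67]
t=7: [63, 63, 63, 63, 63, 63]
t=8: [67, 67, 67, 67, 67, 67]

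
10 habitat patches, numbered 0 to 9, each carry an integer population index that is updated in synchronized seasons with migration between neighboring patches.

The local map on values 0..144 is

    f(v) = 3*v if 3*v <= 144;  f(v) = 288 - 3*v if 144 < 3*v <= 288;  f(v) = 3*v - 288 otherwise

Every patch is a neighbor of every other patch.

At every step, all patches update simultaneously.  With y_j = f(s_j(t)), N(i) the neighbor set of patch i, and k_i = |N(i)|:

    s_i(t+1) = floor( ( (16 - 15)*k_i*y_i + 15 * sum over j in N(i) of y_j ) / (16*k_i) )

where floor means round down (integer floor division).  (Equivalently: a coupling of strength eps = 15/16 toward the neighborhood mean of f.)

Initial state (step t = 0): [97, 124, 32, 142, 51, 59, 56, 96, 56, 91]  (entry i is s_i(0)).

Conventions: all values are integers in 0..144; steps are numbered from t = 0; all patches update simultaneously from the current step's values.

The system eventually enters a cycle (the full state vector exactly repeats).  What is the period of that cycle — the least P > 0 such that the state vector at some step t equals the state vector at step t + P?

Simulating step by step:
t=0: [97, 124, 32, 142, 51, 59, 56, 96, 56, 91]
t=1: [85, 82, 81, 79, 80, 81, 80, 85, 80, 85]
t=2: [43, 42, 42, 42, 42, 42, 42, 43, 42, 43]
t=3: [126, 126, 126, 126, 126, 126, 126, 126, 126, 126]
t=4: [90, 90, 90, 90, 90, 90, 90, 90, 90, 90]
t=5: [18, 18, 18, 18, 18, 18, 18, 18, 18, 18]
t=6: [54, 54, 54, 54, 54, 54, 54, 54, 54, 54]
t=7: [126, 126, 126, 126, 126, 126, 126, 126, 126, 126]

Answer: 4
Key observation: The state at step 3, [126, 126, 126, 126, 126, 126, 126, 126, 126, 126], reappears at step 7 — and no state repeats earlier — so the cycle the system enters has period 4.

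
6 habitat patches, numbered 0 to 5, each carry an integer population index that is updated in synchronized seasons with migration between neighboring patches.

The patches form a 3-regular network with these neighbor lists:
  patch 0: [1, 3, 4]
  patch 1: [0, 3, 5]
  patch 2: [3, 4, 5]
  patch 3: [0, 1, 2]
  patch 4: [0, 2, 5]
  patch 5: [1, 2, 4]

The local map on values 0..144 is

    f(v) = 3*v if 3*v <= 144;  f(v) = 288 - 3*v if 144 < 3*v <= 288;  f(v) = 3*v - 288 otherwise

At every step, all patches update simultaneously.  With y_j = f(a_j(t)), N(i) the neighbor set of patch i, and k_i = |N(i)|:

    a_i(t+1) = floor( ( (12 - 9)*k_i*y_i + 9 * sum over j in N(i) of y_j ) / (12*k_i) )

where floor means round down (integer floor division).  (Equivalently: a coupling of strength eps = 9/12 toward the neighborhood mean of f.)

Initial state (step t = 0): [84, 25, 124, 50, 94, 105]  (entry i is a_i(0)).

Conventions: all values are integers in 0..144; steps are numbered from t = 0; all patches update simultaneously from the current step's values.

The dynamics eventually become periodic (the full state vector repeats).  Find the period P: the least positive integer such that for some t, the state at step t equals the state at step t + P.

Simulating step by step:
t=0: [84, 25, 124, 50, 94, 105]
t=1: [63, 69, 63, 83, 38, 48]
t=2: [83, 90, 99, 79, 114, 109]
t=3: [40, 36, 38, 29, 35, 30]
t=4: [105, 101, 99, 107, 107, 104]
t=5: [27, 24, 24, 21, 23, 20]
t=6: [71, 69, 66, 72, 70, 68]
t=7: [76, 78, 81, 79, 81, 83]
t=8: [52, 51, 45, 52, 47, 45]
t=9: [135, 133, 135, 133, 135, 136]
t=10: [114, 114, 116, 114, 117, 116]
t=11: [56, 55, 59, 55, 59, 59]
t=12: [119, 119, 114, 119, 113, 114]
t=13: [64, 65, 57, 65, 57, 57]
t=14: [99, 99, 111, 99, 111, 111]
t=15: [18, 18, 36, 18, 36, 36]
t=16: [67, 67, 94, 67, 94, 94]
t=17: [66, 66, 26, 66, 26, 26]
t=18: [87, 87, 81, 87, 81, 81]
t=19: [31, 31, 40, 31, 40, 40]
t=20: [99, 99, 113, 99, 113, 113]
t=21: [19, 19, 40, 19, 40, 40]
t=22: [72, 72, 104, 72, 104, 104]
t=23: [60, 60, 36, 60, 36, 36]
t=24: [108, 108, 108, 108, 108, 108]
t=25: [36, 36, 36, 36, 36, 36]
t=26: [108, 108, 108, 108, 108, 108]

Answer: 2
Key observation: The state at step 24, [108, 108, 108, 108, 108, 108], reappears at step 26 — and no state repeats earlier — so the cycle the system enters has period 2.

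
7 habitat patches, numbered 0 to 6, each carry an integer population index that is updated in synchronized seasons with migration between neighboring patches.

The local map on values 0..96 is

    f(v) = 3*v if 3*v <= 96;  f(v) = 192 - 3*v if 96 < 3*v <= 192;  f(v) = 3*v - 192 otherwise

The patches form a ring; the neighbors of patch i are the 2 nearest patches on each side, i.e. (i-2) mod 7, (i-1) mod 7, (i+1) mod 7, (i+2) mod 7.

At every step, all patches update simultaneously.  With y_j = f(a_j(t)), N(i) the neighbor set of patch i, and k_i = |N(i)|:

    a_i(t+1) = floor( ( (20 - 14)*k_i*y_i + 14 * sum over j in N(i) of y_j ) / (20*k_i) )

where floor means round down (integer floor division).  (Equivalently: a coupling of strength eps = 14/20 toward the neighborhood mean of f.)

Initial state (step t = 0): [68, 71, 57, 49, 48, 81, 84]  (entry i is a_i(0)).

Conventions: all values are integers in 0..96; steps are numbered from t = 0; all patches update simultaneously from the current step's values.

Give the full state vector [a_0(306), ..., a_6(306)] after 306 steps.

Answer: [68, 68, 69, 70, 70, 70, 69]
Key observation: The state at step 27, [14, 14, 15, 16, 16, 16, 15], reappears at step 32: the system is in a cycle of period 5 from step 27 on.  Therefore the state at step 306 equals the state at step 27 + ((306 - 27) mod 5) = 31, which is [68, 68, 69, 70, 70, 70, 69].

Derivation:
t=0: [68, 71, 57, 49, 48, 81, 84]
t=1: [30, 30, 28, 38, 45, 44, 41]
t=2: [80, 83, 80, 74, 68, 69, 72]
t=3: [39, 43, 40, 32, 24, 24, 30]
t=4: [74, 77, 75, 77, 79, 79, 76]
t=5: [35, 35, 36, 40, 40, 39, 38]
t=6: [82, 82, 80, 77, 75, 76, 79]
t=7: [48, 48, 45, 41, 39, 40, 44]
t=8: [55, 55, 59, 64, 67, 65, 60]
t=9: [18, 17, 15, 9, 7, 9, 15]
t=10: [45, 45, 40, 33, 31, 33, 40]
t=11: [68, 68, 74, 83, 85, 83, 74]
t=12: [26, 26, 34, 45, 49, 45, 34]
t=13: [78, 78, 72, 64, 64, 64, 72]
t=14: [28, 28, 21, 11, 8, 11, 21]
t=15: [67, 67, 58, 45, 40, 45, 58]
t=16: [20, 20, 31, 44, 47, 44, 31]
t=17: [71, 71, 68, 64, 68, 64, 68]
t=18: [14, 14, 13, 7, 7, 7, 13]
t=19: [37, 37, 33, 27, 27, 27, 33]
t=20: [85, 85, 84, 83, 85, 83, 84]
t=21: [60, 60, 61, 59, 59, 59, 61]
t=22: [11, 11, 12, 13, 12, 13, 12]
t=23: [35, 35, 35, 36, 37, 36, 35]
t=24: [86, 86, 85, 84, 84, 84, 85]
t=25: [63, 63, 63, 61, 61, 61, 63]
t=26: [4, 4, 5, 6, 6, 6, 5]
t=27: [14, 14, 15, 16, 16, 16, 15]
t=28: [44, 44, 45, 46, 46, 46, 45]
t=29: [57, 57, 57, 55, 55, 55, 57]
t=30: [22, 22, 23, 24, 24, 24, 23]
t=31: [68, 68, 69, 70, 70, 70, 69]
t=32: [14, 14, 15, 16, 16, 16, 15]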